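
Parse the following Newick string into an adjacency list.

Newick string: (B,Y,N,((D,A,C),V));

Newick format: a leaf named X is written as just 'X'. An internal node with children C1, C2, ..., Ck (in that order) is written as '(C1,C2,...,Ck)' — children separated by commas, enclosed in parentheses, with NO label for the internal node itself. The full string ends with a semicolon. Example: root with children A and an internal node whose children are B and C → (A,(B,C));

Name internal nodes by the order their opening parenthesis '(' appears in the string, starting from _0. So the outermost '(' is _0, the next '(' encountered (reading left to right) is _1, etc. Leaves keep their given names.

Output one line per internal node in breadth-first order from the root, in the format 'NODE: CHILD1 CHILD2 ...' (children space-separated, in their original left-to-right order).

Answer: _0: B Y N _1
_1: _2 V
_2: D A C

Derivation:
Input: (B,Y,N,((D,A,C),V));
Scanning left-to-right, naming '(' by encounter order:
  pos 0: '(' -> open internal node _0 (depth 1)
  pos 7: '(' -> open internal node _1 (depth 2)
  pos 8: '(' -> open internal node _2 (depth 3)
  pos 14: ')' -> close internal node _2 (now at depth 2)
  pos 17: ')' -> close internal node _1 (now at depth 1)
  pos 18: ')' -> close internal node _0 (now at depth 0)
Total internal nodes: 3
BFS adjacency from root:
  _0: B Y N _1
  _1: _2 V
  _2: D A C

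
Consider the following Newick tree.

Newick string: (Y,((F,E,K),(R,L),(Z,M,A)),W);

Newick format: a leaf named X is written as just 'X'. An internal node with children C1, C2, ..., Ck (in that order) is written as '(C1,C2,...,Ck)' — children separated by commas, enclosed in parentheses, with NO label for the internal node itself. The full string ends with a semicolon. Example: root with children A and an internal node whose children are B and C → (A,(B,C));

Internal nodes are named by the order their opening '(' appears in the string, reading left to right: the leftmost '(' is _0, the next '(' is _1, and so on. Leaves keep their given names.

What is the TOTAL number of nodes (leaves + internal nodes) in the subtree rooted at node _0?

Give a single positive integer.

Newick: (Y,((F,E,K),(R,L),(Z,M,A)),W);
Locate _0: it is the '(' at position 0 (the 1st '(' reading left to right).
Query: subtree rooted at _0
_0: subtree_size = 1 + 14
  Y: subtree_size = 1 + 0
  _1: subtree_size = 1 + 11
    _2: subtree_size = 1 + 3
      F: subtree_size = 1 + 0
      E: subtree_size = 1 + 0
      K: subtree_size = 1 + 0
    _3: subtree_size = 1 + 2
      R: subtree_size = 1 + 0
      L: subtree_size = 1 + 0
    _4: subtree_size = 1 + 3
      Z: subtree_size = 1 + 0
      M: subtree_size = 1 + 0
      A: subtree_size = 1 + 0
  W: subtree_size = 1 + 0
Total subtree size of _0: 15

Answer: 15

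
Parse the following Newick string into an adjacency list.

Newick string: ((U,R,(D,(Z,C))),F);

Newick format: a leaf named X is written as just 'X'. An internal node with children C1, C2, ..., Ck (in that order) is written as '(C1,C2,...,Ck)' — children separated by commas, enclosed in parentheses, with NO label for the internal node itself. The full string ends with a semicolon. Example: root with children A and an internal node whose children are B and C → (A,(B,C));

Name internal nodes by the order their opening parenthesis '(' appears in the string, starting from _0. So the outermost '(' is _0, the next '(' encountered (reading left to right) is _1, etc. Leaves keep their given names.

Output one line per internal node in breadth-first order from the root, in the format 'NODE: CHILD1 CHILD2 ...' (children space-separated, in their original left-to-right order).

Input: ((U,R,(D,(Z,C))),F);
Scanning left-to-right, naming '(' by encounter order:
  pos 0: '(' -> open internal node _0 (depth 1)
  pos 1: '(' -> open internal node _1 (depth 2)
  pos 6: '(' -> open internal node _2 (depth 3)
  pos 9: '(' -> open internal node _3 (depth 4)
  pos 13: ')' -> close internal node _3 (now at depth 3)
  pos 14: ')' -> close internal node _2 (now at depth 2)
  pos 15: ')' -> close internal node _1 (now at depth 1)
  pos 18: ')' -> close internal node _0 (now at depth 0)
Total internal nodes: 4
BFS adjacency from root:
  _0: _1 F
  _1: U R _2
  _2: D _3
  _3: Z C

Answer: _0: _1 F
_1: U R _2
_2: D _3
_3: Z C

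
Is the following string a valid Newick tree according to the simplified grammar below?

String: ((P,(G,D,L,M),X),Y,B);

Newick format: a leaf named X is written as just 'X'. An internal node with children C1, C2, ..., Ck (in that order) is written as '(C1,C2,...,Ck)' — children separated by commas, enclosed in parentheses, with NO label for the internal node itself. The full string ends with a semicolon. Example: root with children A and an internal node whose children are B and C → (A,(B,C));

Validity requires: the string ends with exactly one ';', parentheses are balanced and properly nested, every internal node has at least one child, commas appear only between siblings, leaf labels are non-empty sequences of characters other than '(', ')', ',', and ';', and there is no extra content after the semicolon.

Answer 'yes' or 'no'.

Input: ((P,(G,D,L,M),X),Y,B);
Paren balance: 3 '(' vs 3 ')' OK
Ends with single ';': True
Full parse: OK
Valid: True

Answer: yes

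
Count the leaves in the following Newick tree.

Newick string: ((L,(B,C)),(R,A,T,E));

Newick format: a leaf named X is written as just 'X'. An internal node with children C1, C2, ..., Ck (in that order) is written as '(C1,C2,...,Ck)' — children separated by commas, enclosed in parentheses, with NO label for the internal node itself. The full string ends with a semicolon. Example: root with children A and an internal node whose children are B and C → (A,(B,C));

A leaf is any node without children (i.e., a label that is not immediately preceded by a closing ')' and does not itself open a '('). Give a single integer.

Newick: ((L,(B,C)),(R,A,T,E));
Scan left-to-right; a leaf is any maximal label run not followed by '(':
  pos 2: leaf 'L' → count = 1
  pos 5: leaf 'B' → count = 2
  pos 7: leaf 'C' → count = 3
  pos 12: leaf 'R' → count = 4
  pos 14: leaf 'A' → count = 5
  pos 16: leaf 'T' → count = 6
  pos 18: leaf 'E' → count = 7
Total leaves: 7

Answer: 7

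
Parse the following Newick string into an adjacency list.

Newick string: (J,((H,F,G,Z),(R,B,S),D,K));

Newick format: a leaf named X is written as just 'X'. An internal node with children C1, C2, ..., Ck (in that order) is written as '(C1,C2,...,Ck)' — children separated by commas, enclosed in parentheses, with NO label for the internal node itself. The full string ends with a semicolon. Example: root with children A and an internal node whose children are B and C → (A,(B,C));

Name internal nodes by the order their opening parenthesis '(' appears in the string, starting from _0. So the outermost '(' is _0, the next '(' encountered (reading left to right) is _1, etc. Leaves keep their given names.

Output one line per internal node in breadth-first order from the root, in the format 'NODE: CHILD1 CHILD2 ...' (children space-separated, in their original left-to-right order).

Input: (J,((H,F,G,Z),(R,B,S),D,K));
Scanning left-to-right, naming '(' by encounter order:
  pos 0: '(' -> open internal node _0 (depth 1)
  pos 3: '(' -> open internal node _1 (depth 2)
  pos 4: '(' -> open internal node _2 (depth 3)
  pos 12: ')' -> close internal node _2 (now at depth 2)
  pos 14: '(' -> open internal node _3 (depth 3)
  pos 20: ')' -> close internal node _3 (now at depth 2)
  pos 25: ')' -> close internal node _1 (now at depth 1)
  pos 26: ')' -> close internal node _0 (now at depth 0)
Total internal nodes: 4
BFS adjacency from root:
  _0: J _1
  _1: _2 _3 D K
  _2: H F G Z
  _3: R B S

Answer: _0: J _1
_1: _2 _3 D K
_2: H F G Z
_3: R B S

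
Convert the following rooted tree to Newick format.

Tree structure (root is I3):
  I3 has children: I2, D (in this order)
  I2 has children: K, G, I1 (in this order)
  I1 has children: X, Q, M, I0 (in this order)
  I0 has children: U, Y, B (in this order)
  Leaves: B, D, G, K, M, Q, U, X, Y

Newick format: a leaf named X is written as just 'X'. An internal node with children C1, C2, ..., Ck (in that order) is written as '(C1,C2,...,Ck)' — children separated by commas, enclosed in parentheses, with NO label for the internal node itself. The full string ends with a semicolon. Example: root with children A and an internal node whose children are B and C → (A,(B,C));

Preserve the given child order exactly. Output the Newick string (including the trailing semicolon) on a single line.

internal I3 with children ['I2', 'D']
  internal I2 with children ['K', 'G', 'I1']
    leaf 'K' → 'K'
    leaf 'G' → 'G'
    internal I1 with children ['X', 'Q', 'M', 'I0']
      leaf 'X' → 'X'
      leaf 'Q' → 'Q'
      leaf 'M' → 'M'
      internal I0 with children ['U', 'Y', 'B']
        leaf 'U' → 'U'
        leaf 'Y' → 'Y'
        leaf 'B' → 'B'
      → '(U,Y,B)'
    → '(X,Q,M,(U,Y,B))'
  → '(K,G,(X,Q,M,(U,Y,B)))'
  leaf 'D' → 'D'
→ '((K,G,(X,Q,M,(U,Y,B))),D)'
Final: ((K,G,(X,Q,M,(U,Y,B))),D);

Answer: ((K,G,(X,Q,M,(U,Y,B))),D);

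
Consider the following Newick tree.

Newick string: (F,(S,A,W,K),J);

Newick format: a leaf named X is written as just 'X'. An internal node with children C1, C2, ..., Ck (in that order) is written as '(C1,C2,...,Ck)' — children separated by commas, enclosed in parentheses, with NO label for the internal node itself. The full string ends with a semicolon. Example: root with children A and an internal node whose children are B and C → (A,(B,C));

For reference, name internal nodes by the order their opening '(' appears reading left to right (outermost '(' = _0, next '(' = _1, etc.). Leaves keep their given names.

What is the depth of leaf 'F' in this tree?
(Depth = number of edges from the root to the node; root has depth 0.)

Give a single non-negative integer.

Answer: 1

Derivation:
Newick: (F,(S,A,W,K),J);
Naming internals by '(' encounter order: outermost '(' = _0, next = _1, ...
Query node: F
Path from root: _0 -> F
Depth of F: 1 (number of edges from root)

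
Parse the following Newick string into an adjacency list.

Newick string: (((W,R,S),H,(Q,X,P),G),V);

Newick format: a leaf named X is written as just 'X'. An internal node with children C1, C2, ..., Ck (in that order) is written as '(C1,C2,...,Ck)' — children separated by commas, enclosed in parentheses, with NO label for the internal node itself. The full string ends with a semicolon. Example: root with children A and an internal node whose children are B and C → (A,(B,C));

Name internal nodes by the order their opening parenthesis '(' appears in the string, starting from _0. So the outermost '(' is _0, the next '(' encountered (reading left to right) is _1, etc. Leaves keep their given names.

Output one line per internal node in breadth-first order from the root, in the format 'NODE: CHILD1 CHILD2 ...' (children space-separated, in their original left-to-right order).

Answer: _0: _1 V
_1: _2 H _3 G
_2: W R S
_3: Q X P

Derivation:
Input: (((W,R,S),H,(Q,X,P),G),V);
Scanning left-to-right, naming '(' by encounter order:
  pos 0: '(' -> open internal node _0 (depth 1)
  pos 1: '(' -> open internal node _1 (depth 2)
  pos 2: '(' -> open internal node _2 (depth 3)
  pos 8: ')' -> close internal node _2 (now at depth 2)
  pos 12: '(' -> open internal node _3 (depth 3)
  pos 18: ')' -> close internal node _3 (now at depth 2)
  pos 21: ')' -> close internal node _1 (now at depth 1)
  pos 24: ')' -> close internal node _0 (now at depth 0)
Total internal nodes: 4
BFS adjacency from root:
  _0: _1 V
  _1: _2 H _3 G
  _2: W R S
  _3: Q X P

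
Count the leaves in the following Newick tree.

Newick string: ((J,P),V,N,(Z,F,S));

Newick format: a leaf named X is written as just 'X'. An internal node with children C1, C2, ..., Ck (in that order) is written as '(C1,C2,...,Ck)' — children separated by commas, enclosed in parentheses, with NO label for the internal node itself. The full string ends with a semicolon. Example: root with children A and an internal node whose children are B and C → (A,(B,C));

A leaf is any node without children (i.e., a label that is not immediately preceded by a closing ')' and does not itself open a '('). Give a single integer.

Answer: 7

Derivation:
Newick: ((J,P),V,N,(Z,F,S));
Scan left-to-right; a leaf is any maximal label run not followed by '(':
  pos 2: leaf 'J' → count = 1
  pos 4: leaf 'P' → count = 2
  pos 7: leaf 'V' → count = 3
  pos 9: leaf 'N' → count = 4
  pos 12: leaf 'Z' → count = 5
  pos 14: leaf 'F' → count = 6
  pos 16: leaf 'S' → count = 7
Total leaves: 7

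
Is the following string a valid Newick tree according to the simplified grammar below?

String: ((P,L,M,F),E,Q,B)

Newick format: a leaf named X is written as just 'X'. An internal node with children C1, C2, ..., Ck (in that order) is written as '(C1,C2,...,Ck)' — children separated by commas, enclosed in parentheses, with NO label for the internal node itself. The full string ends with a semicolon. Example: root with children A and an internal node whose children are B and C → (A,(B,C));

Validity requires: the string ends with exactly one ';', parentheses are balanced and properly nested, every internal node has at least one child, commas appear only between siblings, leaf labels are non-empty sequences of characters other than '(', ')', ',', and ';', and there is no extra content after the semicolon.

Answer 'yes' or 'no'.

Input: ((P,L,M,F),E,Q,B)
Paren balance: 2 '(' vs 2 ')' OK
Ends with single ';': False
Full parse: FAILS (must end with ;)
Valid: False

Answer: no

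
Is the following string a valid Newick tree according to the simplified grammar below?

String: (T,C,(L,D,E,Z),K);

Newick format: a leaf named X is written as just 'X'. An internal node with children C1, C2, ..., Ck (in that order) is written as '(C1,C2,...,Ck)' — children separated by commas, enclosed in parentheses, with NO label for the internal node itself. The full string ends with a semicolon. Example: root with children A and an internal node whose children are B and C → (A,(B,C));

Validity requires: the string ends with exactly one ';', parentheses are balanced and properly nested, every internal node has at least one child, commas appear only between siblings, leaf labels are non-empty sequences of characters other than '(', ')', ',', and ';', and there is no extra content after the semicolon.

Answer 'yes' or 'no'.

Input: (T,C,(L,D,E,Z),K);
Paren balance: 2 '(' vs 2 ')' OK
Ends with single ';': True
Full parse: OK
Valid: True

Answer: yes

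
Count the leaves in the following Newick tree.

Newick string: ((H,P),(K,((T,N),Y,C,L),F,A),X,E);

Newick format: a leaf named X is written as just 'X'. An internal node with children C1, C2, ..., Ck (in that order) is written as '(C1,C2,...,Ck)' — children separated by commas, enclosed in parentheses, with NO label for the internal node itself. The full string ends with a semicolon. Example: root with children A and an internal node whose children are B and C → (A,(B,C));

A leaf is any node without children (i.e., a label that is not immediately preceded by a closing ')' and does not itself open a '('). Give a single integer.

Newick: ((H,P),(K,((T,N),Y,C,L),F,A),X,E);
Scan left-to-right; a leaf is any maximal label run not followed by '(':
  pos 2: leaf 'H' → count = 1
  pos 4: leaf 'P' → count = 2
  pos 8: leaf 'K' → count = 3
  pos 12: leaf 'T' → count = 4
  pos 14: leaf 'N' → count = 5
  pos 17: leaf 'Y' → count = 6
  pos 19: leaf 'C' → count = 7
  pos 21: leaf 'L' → count = 8
  pos 24: leaf 'F' → count = 9
  pos 26: leaf 'A' → count = 10
  pos 29: leaf 'X' → count = 11
  pos 31: leaf 'E' → count = 12
Total leaves: 12

Answer: 12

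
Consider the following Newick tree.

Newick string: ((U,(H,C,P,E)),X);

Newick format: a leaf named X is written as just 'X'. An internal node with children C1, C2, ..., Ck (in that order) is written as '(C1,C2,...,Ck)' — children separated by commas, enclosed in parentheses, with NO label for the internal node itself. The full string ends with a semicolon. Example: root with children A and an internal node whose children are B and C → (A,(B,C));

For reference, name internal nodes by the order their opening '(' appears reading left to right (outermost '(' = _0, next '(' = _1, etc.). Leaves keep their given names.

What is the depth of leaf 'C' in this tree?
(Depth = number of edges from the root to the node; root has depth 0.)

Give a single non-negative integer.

Newick: ((U,(H,C,P,E)),X);
Naming internals by '(' encounter order: outermost '(' = _0, next = _1, ...
Query node: C
Path from root: _0 -> _1 -> _2 -> C
Depth of C: 3 (number of edges from root)

Answer: 3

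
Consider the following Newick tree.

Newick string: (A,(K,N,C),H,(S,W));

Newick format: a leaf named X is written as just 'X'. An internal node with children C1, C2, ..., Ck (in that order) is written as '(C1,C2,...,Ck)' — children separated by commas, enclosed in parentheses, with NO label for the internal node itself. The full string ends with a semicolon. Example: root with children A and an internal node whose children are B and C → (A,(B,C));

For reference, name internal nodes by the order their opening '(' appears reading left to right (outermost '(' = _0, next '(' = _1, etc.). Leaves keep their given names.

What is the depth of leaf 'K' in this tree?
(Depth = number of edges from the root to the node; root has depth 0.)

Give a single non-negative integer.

Answer: 2

Derivation:
Newick: (A,(K,N,C),H,(S,W));
Naming internals by '(' encounter order: outermost '(' = _0, next = _1, ...
Query node: K
Path from root: _0 -> _1 -> K
Depth of K: 2 (number of edges from root)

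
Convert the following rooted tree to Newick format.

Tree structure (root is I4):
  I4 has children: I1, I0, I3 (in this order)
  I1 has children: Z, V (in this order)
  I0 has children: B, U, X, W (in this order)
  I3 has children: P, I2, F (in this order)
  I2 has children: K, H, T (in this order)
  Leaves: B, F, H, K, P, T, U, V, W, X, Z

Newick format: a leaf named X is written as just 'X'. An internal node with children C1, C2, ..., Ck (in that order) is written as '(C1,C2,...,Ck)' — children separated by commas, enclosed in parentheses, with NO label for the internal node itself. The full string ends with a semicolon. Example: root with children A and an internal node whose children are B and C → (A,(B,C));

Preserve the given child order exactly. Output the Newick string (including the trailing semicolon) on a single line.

Answer: ((Z,V),(B,U,X,W),(P,(K,H,T),F));

Derivation:
internal I4 with children ['I1', 'I0', 'I3']
  internal I1 with children ['Z', 'V']
    leaf 'Z' → 'Z'
    leaf 'V' → 'V'
  → '(Z,V)'
  internal I0 with children ['B', 'U', 'X', 'W']
    leaf 'B' → 'B'
    leaf 'U' → 'U'
    leaf 'X' → 'X'
    leaf 'W' → 'W'
  → '(B,U,X,W)'
  internal I3 with children ['P', 'I2', 'F']
    leaf 'P' → 'P'
    internal I2 with children ['K', 'H', 'T']
      leaf 'K' → 'K'
      leaf 'H' → 'H'
      leaf 'T' → 'T'
    → '(K,H,T)'
    leaf 'F' → 'F'
  → '(P,(K,H,T),F)'
→ '((Z,V),(B,U,X,W),(P,(K,H,T),F))'
Final: ((Z,V),(B,U,X,W),(P,(K,H,T),F));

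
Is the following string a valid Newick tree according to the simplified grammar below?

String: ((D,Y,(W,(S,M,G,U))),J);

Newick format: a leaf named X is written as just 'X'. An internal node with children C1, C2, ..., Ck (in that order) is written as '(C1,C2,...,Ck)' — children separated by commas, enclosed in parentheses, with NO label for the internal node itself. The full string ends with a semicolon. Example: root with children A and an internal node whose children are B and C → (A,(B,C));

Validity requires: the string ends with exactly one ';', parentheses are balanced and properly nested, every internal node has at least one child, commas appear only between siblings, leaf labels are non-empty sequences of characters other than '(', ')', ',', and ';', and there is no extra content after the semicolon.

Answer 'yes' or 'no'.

Answer: yes

Derivation:
Input: ((D,Y,(W,(S,M,G,U))),J);
Paren balance: 4 '(' vs 4 ')' OK
Ends with single ';': True
Full parse: OK
Valid: True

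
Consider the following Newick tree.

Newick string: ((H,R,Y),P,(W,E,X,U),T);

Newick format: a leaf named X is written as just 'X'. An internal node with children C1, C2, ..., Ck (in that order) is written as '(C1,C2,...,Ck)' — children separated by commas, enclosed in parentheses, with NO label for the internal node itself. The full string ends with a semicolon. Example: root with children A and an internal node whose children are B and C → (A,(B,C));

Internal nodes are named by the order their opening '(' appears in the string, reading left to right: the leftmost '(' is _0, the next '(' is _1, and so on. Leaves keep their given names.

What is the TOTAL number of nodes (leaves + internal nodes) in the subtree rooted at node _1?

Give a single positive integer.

Newick: ((H,R,Y),P,(W,E,X,U),T);
Locate _1: it is the '(' at position 1 (the 2nd '(' reading left to right).
Query: subtree rooted at _1
_1: subtree_size = 1 + 3
  H: subtree_size = 1 + 0
  R: subtree_size = 1 + 0
  Y: subtree_size = 1 + 0
Total subtree size of _1: 4

Answer: 4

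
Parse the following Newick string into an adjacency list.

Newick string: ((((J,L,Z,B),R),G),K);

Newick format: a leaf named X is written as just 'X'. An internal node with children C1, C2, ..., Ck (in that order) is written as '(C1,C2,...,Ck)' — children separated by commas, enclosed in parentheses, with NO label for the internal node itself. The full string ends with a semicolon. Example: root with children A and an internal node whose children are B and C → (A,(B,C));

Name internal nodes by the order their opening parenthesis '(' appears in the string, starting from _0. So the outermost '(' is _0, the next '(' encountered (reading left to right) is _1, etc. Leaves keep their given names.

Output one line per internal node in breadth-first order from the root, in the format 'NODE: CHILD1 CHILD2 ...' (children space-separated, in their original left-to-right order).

Answer: _0: _1 K
_1: _2 G
_2: _3 R
_3: J L Z B

Derivation:
Input: ((((J,L,Z,B),R),G),K);
Scanning left-to-right, naming '(' by encounter order:
  pos 0: '(' -> open internal node _0 (depth 1)
  pos 1: '(' -> open internal node _1 (depth 2)
  pos 2: '(' -> open internal node _2 (depth 3)
  pos 3: '(' -> open internal node _3 (depth 4)
  pos 11: ')' -> close internal node _3 (now at depth 3)
  pos 14: ')' -> close internal node _2 (now at depth 2)
  pos 17: ')' -> close internal node _1 (now at depth 1)
  pos 20: ')' -> close internal node _0 (now at depth 0)
Total internal nodes: 4
BFS adjacency from root:
  _0: _1 K
  _1: _2 G
  _2: _3 R
  _3: J L Z B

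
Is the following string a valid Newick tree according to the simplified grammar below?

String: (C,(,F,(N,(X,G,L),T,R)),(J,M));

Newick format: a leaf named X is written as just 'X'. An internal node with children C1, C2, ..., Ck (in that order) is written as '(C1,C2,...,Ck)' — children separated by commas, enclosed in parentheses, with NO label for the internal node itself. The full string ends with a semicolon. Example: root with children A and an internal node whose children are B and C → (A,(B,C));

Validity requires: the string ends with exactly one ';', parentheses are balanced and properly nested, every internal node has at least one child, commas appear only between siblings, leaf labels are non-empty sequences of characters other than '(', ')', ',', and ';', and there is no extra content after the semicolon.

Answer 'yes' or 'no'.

Input: (C,(,F,(N,(X,G,L),T,R)),(J,M));
Paren balance: 5 '(' vs 5 ')' OK
Ends with single ';': True
Full parse: FAILS (empty leaf label at pos 4)
Valid: False

Answer: no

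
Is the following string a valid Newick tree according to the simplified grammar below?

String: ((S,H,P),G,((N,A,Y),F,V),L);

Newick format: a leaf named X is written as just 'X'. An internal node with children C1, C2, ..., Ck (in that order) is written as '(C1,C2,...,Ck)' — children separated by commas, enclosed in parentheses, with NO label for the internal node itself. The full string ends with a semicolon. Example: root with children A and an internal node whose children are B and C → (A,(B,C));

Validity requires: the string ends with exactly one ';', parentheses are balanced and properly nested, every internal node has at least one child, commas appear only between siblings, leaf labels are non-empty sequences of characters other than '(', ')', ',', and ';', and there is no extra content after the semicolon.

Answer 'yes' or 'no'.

Input: ((S,H,P),G,((N,A,Y),F,V),L);
Paren balance: 4 '(' vs 4 ')' OK
Ends with single ';': True
Full parse: OK
Valid: True

Answer: yes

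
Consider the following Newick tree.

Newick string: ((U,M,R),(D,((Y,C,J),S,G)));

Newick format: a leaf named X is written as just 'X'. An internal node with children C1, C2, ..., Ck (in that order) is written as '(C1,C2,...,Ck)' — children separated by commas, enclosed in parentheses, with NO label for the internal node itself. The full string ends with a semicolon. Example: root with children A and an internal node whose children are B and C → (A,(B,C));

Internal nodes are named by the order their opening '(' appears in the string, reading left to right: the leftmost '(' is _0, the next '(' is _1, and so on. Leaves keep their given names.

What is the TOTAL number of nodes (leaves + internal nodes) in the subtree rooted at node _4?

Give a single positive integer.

Newick: ((U,M,R),(D,((Y,C,J),S,G)));
Locate _4: it is the '(' at position 13 (the 5th '(' reading left to right).
Query: subtree rooted at _4
_4: subtree_size = 1 + 3
  Y: subtree_size = 1 + 0
  C: subtree_size = 1 + 0
  J: subtree_size = 1 + 0
Total subtree size of _4: 4

Answer: 4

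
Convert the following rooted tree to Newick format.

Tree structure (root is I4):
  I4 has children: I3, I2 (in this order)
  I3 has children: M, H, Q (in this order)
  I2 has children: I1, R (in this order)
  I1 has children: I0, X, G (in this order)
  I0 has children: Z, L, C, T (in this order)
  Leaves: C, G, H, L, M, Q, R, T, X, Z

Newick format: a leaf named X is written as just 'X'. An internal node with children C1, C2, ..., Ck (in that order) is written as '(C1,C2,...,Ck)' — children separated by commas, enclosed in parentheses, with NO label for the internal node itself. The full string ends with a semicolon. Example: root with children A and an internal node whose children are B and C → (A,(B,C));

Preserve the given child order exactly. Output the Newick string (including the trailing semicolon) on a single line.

Answer: ((M,H,Q),(((Z,L,C,T),X,G),R));

Derivation:
internal I4 with children ['I3', 'I2']
  internal I3 with children ['M', 'H', 'Q']
    leaf 'M' → 'M'
    leaf 'H' → 'H'
    leaf 'Q' → 'Q'
  → '(M,H,Q)'
  internal I2 with children ['I1', 'R']
    internal I1 with children ['I0', 'X', 'G']
      internal I0 with children ['Z', 'L', 'C', 'T']
        leaf 'Z' → 'Z'
        leaf 'L' → 'L'
        leaf 'C' → 'C'
        leaf 'T' → 'T'
      → '(Z,L,C,T)'
      leaf 'X' → 'X'
      leaf 'G' → 'G'
    → '((Z,L,C,T),X,G)'
    leaf 'R' → 'R'
  → '(((Z,L,C,T),X,G),R)'
→ '((M,H,Q),(((Z,L,C,T),X,G),R))'
Final: ((M,H,Q),(((Z,L,C,T),X,G),R));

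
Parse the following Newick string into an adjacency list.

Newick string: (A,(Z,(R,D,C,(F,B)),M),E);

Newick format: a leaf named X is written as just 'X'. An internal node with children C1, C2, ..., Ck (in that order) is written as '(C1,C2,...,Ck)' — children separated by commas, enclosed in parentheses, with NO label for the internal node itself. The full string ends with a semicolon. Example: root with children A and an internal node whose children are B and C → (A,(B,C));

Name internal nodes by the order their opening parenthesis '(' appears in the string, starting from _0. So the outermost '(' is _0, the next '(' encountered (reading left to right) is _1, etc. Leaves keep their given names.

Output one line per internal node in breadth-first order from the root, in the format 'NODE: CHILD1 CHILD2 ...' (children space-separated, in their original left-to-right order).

Answer: _0: A _1 E
_1: Z _2 M
_2: R D C _3
_3: F B

Derivation:
Input: (A,(Z,(R,D,C,(F,B)),M),E);
Scanning left-to-right, naming '(' by encounter order:
  pos 0: '(' -> open internal node _0 (depth 1)
  pos 3: '(' -> open internal node _1 (depth 2)
  pos 6: '(' -> open internal node _2 (depth 3)
  pos 13: '(' -> open internal node _3 (depth 4)
  pos 17: ')' -> close internal node _3 (now at depth 3)
  pos 18: ')' -> close internal node _2 (now at depth 2)
  pos 21: ')' -> close internal node _1 (now at depth 1)
  pos 24: ')' -> close internal node _0 (now at depth 0)
Total internal nodes: 4
BFS adjacency from root:
  _0: A _1 E
  _1: Z _2 M
  _2: R D C _3
  _3: F B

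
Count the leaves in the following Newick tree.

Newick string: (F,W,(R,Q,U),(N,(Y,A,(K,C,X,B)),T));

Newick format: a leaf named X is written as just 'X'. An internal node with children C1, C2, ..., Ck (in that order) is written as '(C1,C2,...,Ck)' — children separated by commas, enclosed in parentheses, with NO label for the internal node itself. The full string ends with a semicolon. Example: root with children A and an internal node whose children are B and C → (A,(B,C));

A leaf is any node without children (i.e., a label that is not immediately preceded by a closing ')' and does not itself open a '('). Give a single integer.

Answer: 13

Derivation:
Newick: (F,W,(R,Q,U),(N,(Y,A,(K,C,X,B)),T));
Scan left-to-right; a leaf is any maximal label run not followed by '(':
  pos 1: leaf 'F' → count = 1
  pos 3: leaf 'W' → count = 2
  pos 6: leaf 'R' → count = 3
  pos 8: leaf 'Q' → count = 4
  pos 10: leaf 'U' → count = 5
  pos 14: leaf 'N' → count = 6
  pos 17: leaf 'Y' → count = 7
  pos 19: leaf 'A' → count = 8
  pos 22: leaf 'K' → count = 9
  pos 24: leaf 'C' → count = 10
  pos 26: leaf 'X' → count = 11
  pos 28: leaf 'B' → count = 12
  pos 32: leaf 'T' → count = 13
Total leaves: 13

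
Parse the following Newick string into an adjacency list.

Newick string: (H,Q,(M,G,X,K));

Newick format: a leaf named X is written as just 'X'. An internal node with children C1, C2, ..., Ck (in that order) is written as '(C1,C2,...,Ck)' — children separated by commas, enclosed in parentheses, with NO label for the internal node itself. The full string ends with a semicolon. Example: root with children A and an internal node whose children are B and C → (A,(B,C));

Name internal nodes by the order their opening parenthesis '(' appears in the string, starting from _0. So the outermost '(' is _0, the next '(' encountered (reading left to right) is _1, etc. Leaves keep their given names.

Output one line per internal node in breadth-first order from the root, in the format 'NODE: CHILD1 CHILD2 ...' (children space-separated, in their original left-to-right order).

Answer: _0: H Q _1
_1: M G X K

Derivation:
Input: (H,Q,(M,G,X,K));
Scanning left-to-right, naming '(' by encounter order:
  pos 0: '(' -> open internal node _0 (depth 1)
  pos 5: '(' -> open internal node _1 (depth 2)
  pos 13: ')' -> close internal node _1 (now at depth 1)
  pos 14: ')' -> close internal node _0 (now at depth 0)
Total internal nodes: 2
BFS adjacency from root:
  _0: H Q _1
  _1: M G X K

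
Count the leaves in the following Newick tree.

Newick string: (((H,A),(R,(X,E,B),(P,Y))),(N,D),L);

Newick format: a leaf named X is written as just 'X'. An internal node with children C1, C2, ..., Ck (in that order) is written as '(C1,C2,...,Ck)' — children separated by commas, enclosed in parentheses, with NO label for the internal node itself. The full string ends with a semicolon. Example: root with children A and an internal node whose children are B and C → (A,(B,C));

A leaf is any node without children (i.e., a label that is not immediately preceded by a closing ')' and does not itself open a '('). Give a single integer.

Newick: (((H,A),(R,(X,E,B),(P,Y))),(N,D),L);
Scan left-to-right; a leaf is any maximal label run not followed by '(':
  pos 3: leaf 'H' → count = 1
  pos 5: leaf 'A' → count = 2
  pos 9: leaf 'R' → count = 3
  pos 12: leaf 'X' → count = 4
  pos 14: leaf 'E' → count = 5
  pos 16: leaf 'B' → count = 6
  pos 20: leaf 'P' → count = 7
  pos 22: leaf 'Y' → count = 8
  pos 28: leaf 'N' → count = 9
  pos 30: leaf 'D' → count = 10
  pos 33: leaf 'L' → count = 11
Total leaves: 11

Answer: 11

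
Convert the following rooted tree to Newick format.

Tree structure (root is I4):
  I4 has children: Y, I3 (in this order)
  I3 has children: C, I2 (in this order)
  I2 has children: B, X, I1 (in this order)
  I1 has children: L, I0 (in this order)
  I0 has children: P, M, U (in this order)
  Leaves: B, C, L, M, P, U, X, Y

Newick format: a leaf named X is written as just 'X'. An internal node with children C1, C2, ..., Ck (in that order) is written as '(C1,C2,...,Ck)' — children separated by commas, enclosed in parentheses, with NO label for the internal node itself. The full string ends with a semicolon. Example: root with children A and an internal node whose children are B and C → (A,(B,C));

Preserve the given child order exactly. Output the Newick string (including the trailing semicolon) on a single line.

internal I4 with children ['Y', 'I3']
  leaf 'Y' → 'Y'
  internal I3 with children ['C', 'I2']
    leaf 'C' → 'C'
    internal I2 with children ['B', 'X', 'I1']
      leaf 'B' → 'B'
      leaf 'X' → 'X'
      internal I1 with children ['L', 'I0']
        leaf 'L' → 'L'
        internal I0 with children ['P', 'M', 'U']
          leaf 'P' → 'P'
          leaf 'M' → 'M'
          leaf 'U' → 'U'
        → '(P,M,U)'
      → '(L,(P,M,U))'
    → '(B,X,(L,(P,M,U)))'
  → '(C,(B,X,(L,(P,M,U))))'
→ '(Y,(C,(B,X,(L,(P,M,U)))))'
Final: (Y,(C,(B,X,(L,(P,M,U)))));

Answer: (Y,(C,(B,X,(L,(P,M,U)))));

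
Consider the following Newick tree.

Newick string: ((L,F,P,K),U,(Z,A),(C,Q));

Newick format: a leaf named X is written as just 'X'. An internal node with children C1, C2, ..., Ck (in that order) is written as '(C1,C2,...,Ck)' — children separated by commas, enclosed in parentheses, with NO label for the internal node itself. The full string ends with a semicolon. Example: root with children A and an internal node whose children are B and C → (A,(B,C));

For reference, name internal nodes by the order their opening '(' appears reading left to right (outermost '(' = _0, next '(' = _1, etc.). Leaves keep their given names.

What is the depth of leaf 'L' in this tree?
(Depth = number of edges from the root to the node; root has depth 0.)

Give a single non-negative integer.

Answer: 2

Derivation:
Newick: ((L,F,P,K),U,(Z,A),(C,Q));
Naming internals by '(' encounter order: outermost '(' = _0, next = _1, ...
Query node: L
Path from root: _0 -> _1 -> L
Depth of L: 2 (number of edges from root)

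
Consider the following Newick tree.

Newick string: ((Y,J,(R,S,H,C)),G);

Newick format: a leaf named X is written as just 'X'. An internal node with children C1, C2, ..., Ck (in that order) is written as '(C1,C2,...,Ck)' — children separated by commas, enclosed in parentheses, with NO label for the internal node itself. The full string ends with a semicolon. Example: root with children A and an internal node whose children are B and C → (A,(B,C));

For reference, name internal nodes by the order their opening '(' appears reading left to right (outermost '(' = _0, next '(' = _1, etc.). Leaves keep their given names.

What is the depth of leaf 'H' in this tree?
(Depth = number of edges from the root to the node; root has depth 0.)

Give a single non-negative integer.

Newick: ((Y,J,(R,S,H,C)),G);
Naming internals by '(' encounter order: outermost '(' = _0, next = _1, ...
Query node: H
Path from root: _0 -> _1 -> _2 -> H
Depth of H: 3 (number of edges from root)

Answer: 3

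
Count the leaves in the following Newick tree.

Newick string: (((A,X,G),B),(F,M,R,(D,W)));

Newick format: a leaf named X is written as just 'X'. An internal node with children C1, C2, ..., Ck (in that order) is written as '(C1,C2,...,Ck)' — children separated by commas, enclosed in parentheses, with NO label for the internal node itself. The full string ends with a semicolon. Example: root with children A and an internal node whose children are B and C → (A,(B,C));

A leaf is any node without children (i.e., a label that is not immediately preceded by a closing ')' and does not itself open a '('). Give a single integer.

Answer: 9

Derivation:
Newick: (((A,X,G),B),(F,M,R,(D,W)));
Scan left-to-right; a leaf is any maximal label run not followed by '(':
  pos 3: leaf 'A' → count = 1
  pos 5: leaf 'X' → count = 2
  pos 7: leaf 'G' → count = 3
  pos 10: leaf 'B' → count = 4
  pos 14: leaf 'F' → count = 5
  pos 16: leaf 'M' → count = 6
  pos 18: leaf 'R' → count = 7
  pos 21: leaf 'D' → count = 8
  pos 23: leaf 'W' → count = 9
Total leaves: 9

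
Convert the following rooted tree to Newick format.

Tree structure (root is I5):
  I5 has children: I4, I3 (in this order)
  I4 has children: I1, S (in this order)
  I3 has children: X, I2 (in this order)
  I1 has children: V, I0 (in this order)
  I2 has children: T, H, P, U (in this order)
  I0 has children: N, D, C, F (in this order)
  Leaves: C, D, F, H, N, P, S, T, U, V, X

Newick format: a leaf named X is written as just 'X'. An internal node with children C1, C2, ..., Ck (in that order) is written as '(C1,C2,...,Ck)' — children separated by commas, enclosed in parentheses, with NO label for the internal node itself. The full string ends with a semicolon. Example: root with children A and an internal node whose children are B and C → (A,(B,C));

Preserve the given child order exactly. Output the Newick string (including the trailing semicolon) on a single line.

Answer: (((V,(N,D,C,F)),S),(X,(T,H,P,U)));

Derivation:
internal I5 with children ['I4', 'I3']
  internal I4 with children ['I1', 'S']
    internal I1 with children ['V', 'I0']
      leaf 'V' → 'V'
      internal I0 with children ['N', 'D', 'C', 'F']
        leaf 'N' → 'N'
        leaf 'D' → 'D'
        leaf 'C' → 'C'
        leaf 'F' → 'F'
      → '(N,D,C,F)'
    → '(V,(N,D,C,F))'
    leaf 'S' → 'S'
  → '((V,(N,D,C,F)),S)'
  internal I3 with children ['X', 'I2']
    leaf 'X' → 'X'
    internal I2 with children ['T', 'H', 'P', 'U']
      leaf 'T' → 'T'
      leaf 'H' → 'H'
      leaf 'P' → 'P'
      leaf 'U' → 'U'
    → '(T,H,P,U)'
  → '(X,(T,H,P,U))'
→ '(((V,(N,D,C,F)),S),(X,(T,H,P,U)))'
Final: (((V,(N,D,C,F)),S),(X,(T,H,P,U)));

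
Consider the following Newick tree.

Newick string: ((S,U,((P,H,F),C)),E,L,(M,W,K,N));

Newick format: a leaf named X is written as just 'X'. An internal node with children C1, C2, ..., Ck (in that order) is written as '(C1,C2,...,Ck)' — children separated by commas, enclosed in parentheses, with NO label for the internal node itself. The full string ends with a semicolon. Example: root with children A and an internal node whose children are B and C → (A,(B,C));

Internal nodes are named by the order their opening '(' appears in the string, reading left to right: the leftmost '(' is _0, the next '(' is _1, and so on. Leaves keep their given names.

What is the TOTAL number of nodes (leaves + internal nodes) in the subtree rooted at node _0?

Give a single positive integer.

Answer: 17

Derivation:
Newick: ((S,U,((P,H,F),C)),E,L,(M,W,K,N));
Locate _0: it is the '(' at position 0 (the 1st '(' reading left to right).
Query: subtree rooted at _0
_0: subtree_size = 1 + 16
  _1: subtree_size = 1 + 8
    S: subtree_size = 1 + 0
    U: subtree_size = 1 + 0
    _2: subtree_size = 1 + 5
      _3: subtree_size = 1 + 3
        P: subtree_size = 1 + 0
        H: subtree_size = 1 + 0
        F: subtree_size = 1 + 0
      C: subtree_size = 1 + 0
  E: subtree_size = 1 + 0
  L: subtree_size = 1 + 0
  _4: subtree_size = 1 + 4
    M: subtree_size = 1 + 0
    W: subtree_size = 1 + 0
    K: subtree_size = 1 + 0
    N: subtree_size = 1 + 0
Total subtree size of _0: 17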